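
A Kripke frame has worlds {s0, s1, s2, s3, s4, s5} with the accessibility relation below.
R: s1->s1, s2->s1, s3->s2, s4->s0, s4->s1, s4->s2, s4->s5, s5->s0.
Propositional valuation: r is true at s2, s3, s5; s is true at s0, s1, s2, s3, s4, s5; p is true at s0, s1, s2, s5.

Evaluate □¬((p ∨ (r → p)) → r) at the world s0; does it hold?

At s0: no accessible worlds, so □¬((p ∨ (r → p)) → r) holds vacuously.

Yes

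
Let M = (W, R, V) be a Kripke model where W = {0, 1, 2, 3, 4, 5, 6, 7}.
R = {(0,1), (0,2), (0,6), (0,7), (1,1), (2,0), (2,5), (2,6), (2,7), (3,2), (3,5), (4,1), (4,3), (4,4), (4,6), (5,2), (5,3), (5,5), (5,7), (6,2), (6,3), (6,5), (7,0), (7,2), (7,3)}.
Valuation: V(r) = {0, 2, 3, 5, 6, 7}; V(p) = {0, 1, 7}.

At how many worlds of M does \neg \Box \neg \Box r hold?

7

Recall that \Box ψ holds at a world iff ψ holds at every accessible world, and \Diamond ψ holds iff ψ holds at some accessible world.
Let φ = \neg \Box \neg \Box r. Evaluate φ at each world:
  0 (successors {1, 2, 6, 7}): φ is true.
  1 (successors {1}): φ is false.
  2 (successors {0, 5, 6, 7}): φ is true.
  3 (successors {2, 5}): φ is true.
  4 (successors {1, 3, 4, 6}): φ is true.
  5 (successors {2, 3, 5, 7}): φ is true.
  6 (successors {2, 3, 5}): φ is true.
  7 (successors {0, 2, 3}): φ is true.
For instance, at 6:
  At 6: \Box \neg \Box r is false, so \neg \Box \neg \Box r is true.
    At 6: \Box \neg \Box r requires \neg \Box r at every successor {2, 3, 5}.
      \neg \Box r fails at 2, so \Box \neg \Box r is false at 6.
Satisfying worlds: {0, 2, 3, 4, 5, 6, 7}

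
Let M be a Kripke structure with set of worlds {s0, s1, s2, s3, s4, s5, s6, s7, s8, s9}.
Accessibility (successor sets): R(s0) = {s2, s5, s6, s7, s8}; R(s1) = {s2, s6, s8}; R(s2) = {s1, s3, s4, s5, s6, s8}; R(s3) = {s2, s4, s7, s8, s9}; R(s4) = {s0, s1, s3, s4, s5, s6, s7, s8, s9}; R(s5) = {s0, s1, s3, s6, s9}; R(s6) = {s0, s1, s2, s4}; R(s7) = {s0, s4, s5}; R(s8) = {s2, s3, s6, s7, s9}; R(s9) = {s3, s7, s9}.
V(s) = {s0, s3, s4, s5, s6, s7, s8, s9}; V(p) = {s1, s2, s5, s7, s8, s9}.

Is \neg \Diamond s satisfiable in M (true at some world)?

No

Recall that \Diamond ψ holds at a world iff ψ holds at some accessible world.
Let φ = \neg \Diamond s. Evaluate φ at each world:
  s0 (successors {s2, s5, s6, s7, s8}): φ is false.
  s1 (successors {s2, s6, s8}): φ is false.
  s2 (successors {s1, s3, s4, s5, s6, s8}): φ is false.
  s3 (successors {s2, s4, s7, s8, s9}): φ is false.
  s4 (successors {s0, s1, s3, s4, s5, s6, s7, s8, s9}): φ is false.
  s5 (successors {s0, s1, s3, s6, s9}): φ is false.
  s6 (successors {s0, s1, s2, s4}): φ is false.
  s7 (successors {s0, s4, s5}): φ is false.
  s8 (successors {s2, s3, s6, s7, s9}): φ is false.
  s9 (successors {s3, s7, s9}): φ is false.
For instance, at s4:
  At s4: \Diamond s is true, so \neg \Diamond s is false.
    At s4: \Diamond s requires s at some successor in {s0, s1, s3, s4, s5, s6, s7, s8, s9}.
      s holds at s0, so \Diamond s is true at s4.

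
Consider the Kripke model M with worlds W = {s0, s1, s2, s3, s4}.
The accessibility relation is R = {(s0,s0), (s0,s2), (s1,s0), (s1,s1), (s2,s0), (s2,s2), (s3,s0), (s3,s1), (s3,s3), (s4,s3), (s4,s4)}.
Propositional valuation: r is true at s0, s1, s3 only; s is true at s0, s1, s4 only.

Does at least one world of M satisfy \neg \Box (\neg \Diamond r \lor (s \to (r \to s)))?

Let φ = \neg \Box (\neg \Diamond r \lor (s \to (r \to s))). Evaluate φ at each world:
  s0 (successors {s0, s2}): φ is false.
  s1 (successors {s0, s1}): φ is false.
  s2 (successors {s0, s2}): φ is false.
  s3 (successors {s0, s1, s3}): φ is false.
  s4 (successors {s3, s4}): φ is false.
For instance, at s3:
  At s3: \Box (\neg \Diamond r \lor (s \to (r \to s))) is true, so \neg \Box (\neg \Diamond r \lor (s \to (r \to s))) is false.
    At s3: \Box (\neg \Diamond r \lor (s \to (r \to s))) requires \neg \Diamond r \lor (s \to (r \to s)) at every successor {s0, s1, s3}.
      At s0: \neg \Diamond r \lor (s \to (r \to s)) is true.
      At s1: \neg \Diamond r \lor (s \to (r \to s)) is true.
      At s3: \neg \Diamond r \lor (s \to (r \to s)) is true.
    So \Box (\neg \Diamond r \lor (s \to (r \to s))) is true at s3.

No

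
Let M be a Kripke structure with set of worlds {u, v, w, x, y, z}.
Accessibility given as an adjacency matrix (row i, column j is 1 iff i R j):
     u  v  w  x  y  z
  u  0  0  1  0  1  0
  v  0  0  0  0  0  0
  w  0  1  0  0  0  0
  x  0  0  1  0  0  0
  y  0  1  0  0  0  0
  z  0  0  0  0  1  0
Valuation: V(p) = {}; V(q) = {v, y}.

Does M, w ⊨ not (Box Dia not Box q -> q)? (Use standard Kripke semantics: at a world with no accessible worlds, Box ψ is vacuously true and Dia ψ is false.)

Recall that Box ψ holds at a world iff ψ holds at every accessible world, and Dia ψ holds iff ψ holds at some accessible world.
At w: Box Dia not Box q -> q is true, so not (Box Dia not Box q -> q) is false.
  At w: Box Dia not Box q is false, q is false, so Box Dia not Box q -> q is true.
    At w: Box Dia not Box q requires Dia not Box q at every successor {v}.
      Dia not Box q fails at v, so Box Dia not Box q is false at w.

No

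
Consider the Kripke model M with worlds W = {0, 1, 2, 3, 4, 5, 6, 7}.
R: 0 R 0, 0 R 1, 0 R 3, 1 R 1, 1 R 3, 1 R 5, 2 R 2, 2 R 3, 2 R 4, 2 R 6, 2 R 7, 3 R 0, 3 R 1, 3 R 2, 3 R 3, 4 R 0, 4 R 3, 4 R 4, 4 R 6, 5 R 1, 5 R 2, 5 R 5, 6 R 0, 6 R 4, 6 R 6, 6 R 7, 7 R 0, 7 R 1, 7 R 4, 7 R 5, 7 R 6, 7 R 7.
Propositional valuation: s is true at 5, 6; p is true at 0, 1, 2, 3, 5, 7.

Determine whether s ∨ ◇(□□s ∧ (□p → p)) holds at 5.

At 5: s is true, ◇(□□s ∧ (□p → p)) is false, so s ∨ ◇(□□s ∧ (□p → p)) is true.
  At 5: ◇(□□s ∧ (□p → p)) requires □□s ∧ (□p → p) at some successor in {1, 2, 5}.
    At 1: □□s ∧ (□p → p) is false.
    At 2: □□s ∧ (□p → p) is false.
    At 5: □□s ∧ (□p → p) is false.
  So ◇(□□s ∧ (□p → p)) is false at 5.

Yes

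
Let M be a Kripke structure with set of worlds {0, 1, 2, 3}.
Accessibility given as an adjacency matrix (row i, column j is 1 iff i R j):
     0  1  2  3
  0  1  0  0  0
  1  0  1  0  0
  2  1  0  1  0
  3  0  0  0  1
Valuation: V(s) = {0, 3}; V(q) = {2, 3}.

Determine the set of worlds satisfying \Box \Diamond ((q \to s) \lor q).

0, 1, 2, 3

Let φ = \Box \Diamond ((q \to s) \lor q). Evaluate φ at each world:
  0 (successors {0}): φ is true.
  1 (successors {1}): φ is true.
  2 (successors {0, 2}): φ is true.
  3 (successors {3}): φ is true.
For instance, at 2:
  At 2: \Box \Diamond ((q \to s) \lor q) requires \Diamond ((q \to s) \lor q) at every successor {0, 2}.
      At 0: \Diamond ((q \to s) \lor q) requires (q \to s) \lor q at some successor in {0}.
        (q \to s) \lor q holds at 0, so \Diamond ((q \to s) \lor q) is true at 0.
      At 2: \Diamond ((q \to s) \lor q) requires (q \to s) \lor q at some successor in {0, 2}.
        (q \to s) \lor q holds at 0, so \Diamond ((q \to s) \lor q) is true at 2.
  So \Box \Diamond ((q \to s) \lor q) is true at 2.
Satisfying worlds: {0, 1, 2, 3}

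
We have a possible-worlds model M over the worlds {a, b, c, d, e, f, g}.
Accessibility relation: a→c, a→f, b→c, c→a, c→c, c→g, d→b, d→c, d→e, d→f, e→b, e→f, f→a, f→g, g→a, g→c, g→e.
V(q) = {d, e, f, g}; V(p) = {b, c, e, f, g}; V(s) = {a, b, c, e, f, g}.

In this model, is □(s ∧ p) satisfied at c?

No

At c: □(s ∧ p) requires s ∧ p at every successor {a, c, g}.
  s ∧ p fails at a, so □(s ∧ p) is false at c.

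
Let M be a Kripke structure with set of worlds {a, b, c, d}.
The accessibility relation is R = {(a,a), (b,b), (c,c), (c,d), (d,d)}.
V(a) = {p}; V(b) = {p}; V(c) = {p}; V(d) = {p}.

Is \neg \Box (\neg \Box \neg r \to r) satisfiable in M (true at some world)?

No

Let φ = \neg \Box (\neg \Box \neg r \to r). Evaluate φ at each world:
  a (successors {a}): φ is false.
  b (successors {b}): φ is false.
  c (successors {c, d}): φ is false.
  d (successors {d}): φ is false.
For instance, at a:
  At a: \Box (\neg \Box \neg r \to r) is true, so \neg \Box (\neg \Box \neg r \to r) is false.
    At a: \Box (\neg \Box \neg r \to r) requires \neg \Box \neg r \to r at every successor {a}.
      At a: \neg \Box \neg r \to r is true.
    So \Box (\neg \Box \neg r \to r) is true at a.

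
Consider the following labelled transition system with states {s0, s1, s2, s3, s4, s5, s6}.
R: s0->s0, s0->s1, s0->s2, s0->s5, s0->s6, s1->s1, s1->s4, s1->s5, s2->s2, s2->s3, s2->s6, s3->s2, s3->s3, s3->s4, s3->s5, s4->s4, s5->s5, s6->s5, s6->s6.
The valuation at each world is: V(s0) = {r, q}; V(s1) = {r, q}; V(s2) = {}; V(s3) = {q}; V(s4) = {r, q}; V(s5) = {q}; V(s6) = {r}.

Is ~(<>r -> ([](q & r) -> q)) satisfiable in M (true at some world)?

Let φ = ~(<>r -> ([](q & r) -> q)). Evaluate φ at each world:
  s0 (successors {s0, s1, s2, s5, s6}): φ is false.
  s1 (successors {s1, s4, s5}): φ is false.
  s2 (successors {s2, s3, s6}): φ is false.
  s3 (successors {s2, s3, s4, s5}): φ is false.
  s4 (successors {s4}): φ is false.
  s5 (successors {s5}): φ is false.
  s6 (successors {s5, s6}): φ is false.
For instance, at s0:
  At s0: <>r -> ([](q & r) -> q) is true, so ~(<>r -> ([](q & r) -> q)) is false.
    At s0: <>r is true, [](q & r) -> q is true, so <>r -> ([](q & r) -> q) is true.
      At s0: <>r requires r at some successor in {s0, s1, s2, s5, s6}.
        r holds at s0, so <>r is true at s0.
      At s0: [](q & r) is false, q is true, so [](q & r) -> q is true.

No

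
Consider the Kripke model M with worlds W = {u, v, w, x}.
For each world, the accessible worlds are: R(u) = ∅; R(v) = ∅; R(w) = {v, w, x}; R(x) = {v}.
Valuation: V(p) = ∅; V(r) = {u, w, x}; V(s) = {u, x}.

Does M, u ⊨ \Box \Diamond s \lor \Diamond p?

At u: \Box \Diamond s is true, \Diamond p is false, so \Box \Diamond s \lor \Diamond p is true.
  At u: no accessible worlds, so \Box \Diamond s holds vacuously.
  At u: no accessible worlds, so \Diamond p is false.

Yes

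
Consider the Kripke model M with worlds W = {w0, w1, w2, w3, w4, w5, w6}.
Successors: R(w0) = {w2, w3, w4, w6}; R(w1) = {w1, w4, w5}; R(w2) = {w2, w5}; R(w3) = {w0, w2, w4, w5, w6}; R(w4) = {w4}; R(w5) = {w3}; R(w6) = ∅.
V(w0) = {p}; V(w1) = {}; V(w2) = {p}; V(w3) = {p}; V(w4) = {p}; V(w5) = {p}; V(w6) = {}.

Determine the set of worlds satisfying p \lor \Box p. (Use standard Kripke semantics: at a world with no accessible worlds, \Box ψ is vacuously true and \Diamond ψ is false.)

Let φ = p \lor \Box p. Evaluate φ at each world:
  w0 (successors {w2, w3, w4, w6}): φ is true.
  w1 (successors {w1, w4, w5}): φ is false.
  w2 (successors {w2, w5}): φ is true.
  w3 (successors {w0, w2, w4, w5, w6}): φ is true.
  w4 (successors {w4}): φ is true.
  w5 (successors {w3}): φ is true.
  w6 (successors ∅): φ is true.
For instance, at w3:
  At w3: p is true, \Box p is false, so p \lor \Box p is true.
    At w3: \Box p requires p at every successor {w0, w2, w4, w5, w6}.
      p fails at w6, so \Box p is false at w3.
Satisfying worlds: {w0, w2, w3, w4, w5, w6}

w0, w2, w3, w4, w5, w6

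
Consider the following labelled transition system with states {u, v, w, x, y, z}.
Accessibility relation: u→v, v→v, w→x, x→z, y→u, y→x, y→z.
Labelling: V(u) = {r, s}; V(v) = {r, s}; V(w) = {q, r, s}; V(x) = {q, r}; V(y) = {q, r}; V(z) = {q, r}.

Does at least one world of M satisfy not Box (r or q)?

No

Let φ = not Box (r or q). Evaluate φ at each world:
  u (successors {v}): φ is false.
  v (successors {v}): φ is false.
  w (successors {x}): φ is false.
  x (successors {z}): φ is false.
  y (successors {u, x, z}): φ is false.
  z (successors ∅): φ is false.
For instance, at y:
  At y: Box (r or q) is true, so not Box (r or q) is false.
    At y: Box (r or q) requires r or q at every successor {u, x, z}.
      At u: r or q is true.
      At x: r or q is true.
      At z: r or q is true.
    So Box (r or q) is true at y.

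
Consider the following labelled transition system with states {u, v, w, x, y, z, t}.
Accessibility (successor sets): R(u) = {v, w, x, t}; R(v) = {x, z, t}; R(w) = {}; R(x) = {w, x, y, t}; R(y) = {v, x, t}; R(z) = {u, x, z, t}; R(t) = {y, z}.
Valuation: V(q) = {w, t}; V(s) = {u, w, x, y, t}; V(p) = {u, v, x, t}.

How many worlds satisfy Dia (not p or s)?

Let φ = Dia (not p or s). Evaluate φ at each world:
  u (successors {v, w, x, t}): φ is true.
  v (successors {x, z, t}): φ is true.
  w (successors ∅): φ is false.
  x (successors {w, x, y, t}): φ is true.
  y (successors {v, x, t}): φ is true.
  z (successors {u, x, z, t}): φ is true.
  t (successors {y, z}): φ is true.
For instance, at v:
  At v: Dia (not p or s) requires not p or s at some successor in {x, z, t}.
    not p or s holds at x, so Dia (not p or s) is true at v.
Satisfying worlds: {u, v, x, y, z, t}

6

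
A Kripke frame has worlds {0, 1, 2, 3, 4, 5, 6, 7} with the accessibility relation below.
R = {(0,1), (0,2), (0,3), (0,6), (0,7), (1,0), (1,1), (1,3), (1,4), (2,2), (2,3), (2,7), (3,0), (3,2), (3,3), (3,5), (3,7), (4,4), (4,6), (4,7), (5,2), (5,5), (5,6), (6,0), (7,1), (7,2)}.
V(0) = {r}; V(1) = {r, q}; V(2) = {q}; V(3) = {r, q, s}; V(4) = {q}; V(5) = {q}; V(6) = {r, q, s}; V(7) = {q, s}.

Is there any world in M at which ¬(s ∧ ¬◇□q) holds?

Yes

Let φ = ¬(s ∧ ¬◇□q). Evaluate φ at each world:
  0 (successors {1, 2, 3, 6, 7}): φ is true.
  1 (successors {0, 1, 3, 4}): φ is true.
  2 (successors {2, 3, 7}): φ is true.
  3 (successors {0, 2, 3, 5, 7}): φ is true.
  4 (successors {4, 6, 7}): φ is true.
  5 (successors {2, 5, 6}): φ is true.
  6 (successors {0}): φ is true.
  7 (successors {1, 2}): φ is true.
Detail at 0 (witness):
  At 0: s ∧ ¬◇□q is false, so ¬(s ∧ ¬◇□q) is true.
    At 0: s is false, ¬◇□q is false, so s ∧ ¬◇□q is false.
      At 0: ◇□q is true, so ¬◇□q is false.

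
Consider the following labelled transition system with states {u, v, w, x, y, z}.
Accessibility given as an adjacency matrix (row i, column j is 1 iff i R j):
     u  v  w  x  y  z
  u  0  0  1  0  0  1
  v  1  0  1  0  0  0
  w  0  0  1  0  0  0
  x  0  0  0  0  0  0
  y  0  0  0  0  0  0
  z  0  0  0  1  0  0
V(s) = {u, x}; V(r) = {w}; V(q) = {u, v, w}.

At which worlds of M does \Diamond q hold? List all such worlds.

u, v, w

Recall that \Diamond ψ holds at a world iff ψ holds at some accessible world.
Let φ = \Diamond q. Evaluate φ at each world:
  u (successors {w, z}): φ is true.
  v (successors {u, w}): φ is true.
  w (successors {w}): φ is true.
  x (successors ∅): φ is false.
  y (successors ∅): φ is false.
  z (successors {x}): φ is false.
For instance, at w:
  At w: \Diamond q requires q at some successor in {w}.
    q holds at w, so \Diamond q is true at w.
Satisfying worlds: {u, v, w}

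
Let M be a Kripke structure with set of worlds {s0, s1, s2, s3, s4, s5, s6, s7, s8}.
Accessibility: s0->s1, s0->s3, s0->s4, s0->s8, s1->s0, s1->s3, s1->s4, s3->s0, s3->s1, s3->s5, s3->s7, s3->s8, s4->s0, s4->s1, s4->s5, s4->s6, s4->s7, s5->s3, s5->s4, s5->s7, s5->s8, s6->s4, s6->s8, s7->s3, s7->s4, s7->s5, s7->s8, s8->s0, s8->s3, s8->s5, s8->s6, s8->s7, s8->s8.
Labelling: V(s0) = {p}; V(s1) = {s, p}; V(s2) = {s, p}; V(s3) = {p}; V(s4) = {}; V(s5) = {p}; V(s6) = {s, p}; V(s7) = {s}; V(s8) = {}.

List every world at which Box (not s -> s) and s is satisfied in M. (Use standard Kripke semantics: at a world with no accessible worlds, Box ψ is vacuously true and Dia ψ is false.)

s2

Let φ = Box (not s -> s) and s. Evaluate φ at each world:
  s0 (successors {s1, s3, s4, s8}): φ is false.
  s1 (successors {s0, s3, s4}): φ is false.
  s2 (successors ∅): φ is true.
  s3 (successors {s0, s1, s5, s7, s8}): φ is false.
  s4 (successors {s0, s1, s5, s6, s7}): φ is false.
  s5 (successors {s3, s4, s7, s8}): φ is false.
  s6 (successors {s4, s8}): φ is false.
  s7 (successors {s3, s4, s5, s8}): φ is false.
  s8 (successors {s0, s3, s5, s6, s7, s8}): φ is false.
For instance, at s3:
  At s3: Box (not s -> s) is false, s is false, so Box (not s -> s) and s is false.
    At s3: Box (not s -> s) requires not s -> s at every successor {s0, s1, s5, s7, s8}.
      not s -> s fails at s0, so Box (not s -> s) is false at s3.
Satisfying worlds: {s2}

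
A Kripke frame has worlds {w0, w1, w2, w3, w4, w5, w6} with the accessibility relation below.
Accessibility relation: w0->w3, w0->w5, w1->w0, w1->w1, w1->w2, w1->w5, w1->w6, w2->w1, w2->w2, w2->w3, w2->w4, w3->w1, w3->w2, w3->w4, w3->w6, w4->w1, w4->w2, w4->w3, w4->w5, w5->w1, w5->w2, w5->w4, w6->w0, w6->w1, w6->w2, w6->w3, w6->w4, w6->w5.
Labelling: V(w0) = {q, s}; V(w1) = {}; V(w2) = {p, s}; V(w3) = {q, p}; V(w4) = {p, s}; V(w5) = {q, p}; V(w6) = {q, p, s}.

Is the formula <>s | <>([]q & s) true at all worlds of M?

No

Recall that []ψ holds at a world iff ψ holds at every accessible world, and <>ψ holds iff ψ holds at some accessible world.
Let φ = <>s | <>([]q & s). Evaluate φ at each world:
  w0 (successors {w3, w5}): φ is false.
  w1 (successors {w0, w1, w2, w5, w6}): φ is true.
  w2 (successors {w1, w2, w3, w4}): φ is true.
  w3 (successors {w1, w2, w4, w6}): φ is true.
  w4 (successors {w1, w2, w3, w5}): φ is true.
  w5 (successors {w1, w2, w4}): φ is true.
  w6 (successors {w0, w1, w2, w3, w4, w5}): φ is true.
Detail at w0 (counterexample):
  At w0: <>s is false, <>([]q & s) is false, so <>s | <>([]q & s) is false.
    At w0: <>s requires s at some successor in {w3, w5}.
      At w3: s is false.
      At w5: s is false.
    So <>s is false at w0.
    At w0: <>([]q & s) requires []q & s at some successor in {w3, w5}.
      At w3: []q & s is false.
      At w5: []q & s is false.
    So <>([]q & s) is false at w0.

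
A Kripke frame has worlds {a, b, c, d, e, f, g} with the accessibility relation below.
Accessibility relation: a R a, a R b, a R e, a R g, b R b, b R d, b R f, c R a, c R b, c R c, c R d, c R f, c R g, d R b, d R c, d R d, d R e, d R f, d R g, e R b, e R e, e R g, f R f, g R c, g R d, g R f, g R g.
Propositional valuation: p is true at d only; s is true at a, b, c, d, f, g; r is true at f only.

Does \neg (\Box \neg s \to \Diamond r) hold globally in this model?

No

Let φ = \neg (\Box \neg s \to \Diamond r). Evaluate φ at each world:
  a (successors {a, b, e, g}): φ is false.
  b (successors {b, d, f}): φ is false.
  c (successors {a, b, c, d, f, g}): φ is false.
  d (successors {b, c, d, e, f, g}): φ is false.
  e (successors {b, e, g}): φ is false.
  f (successors {f}): φ is false.
  g (successors {c, d, f, g}): φ is false.
Detail at a (counterexample):
  At a: \Box \neg s \to \Diamond r is true, so \neg (\Box \neg s \to \Diamond r) is false.
    At a: \Box \neg s is false, \Diamond r is false, so \Box \neg s \to \Diamond r is true.
      At a: \Box \neg s requires \neg s at every successor {a, b, e, g}.
        \neg s fails at a, so \Box \neg s is false at a.
      At a: \Diamond r requires r at some successor in {a, b, e, g}.
        At a: r is false.
        At b: r is false.
        At e: r is false.
        At g: r is false.
      So \Diamond r is false at a.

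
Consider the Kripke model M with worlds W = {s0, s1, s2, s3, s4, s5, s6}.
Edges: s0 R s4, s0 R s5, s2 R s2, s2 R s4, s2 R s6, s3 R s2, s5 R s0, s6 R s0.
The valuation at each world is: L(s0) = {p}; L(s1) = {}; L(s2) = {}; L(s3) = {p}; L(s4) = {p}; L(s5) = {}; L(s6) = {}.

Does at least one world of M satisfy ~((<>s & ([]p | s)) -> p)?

No

Let φ = ~((<>s & ([]p | s)) -> p). Evaluate φ at each world:
  s0 (successors {s4, s5}): φ is false.
  s1 (successors ∅): φ is false.
  s2 (successors {s2, s4, s6}): φ is false.
  s3 (successors {s2}): φ is false.
  s4 (successors ∅): φ is false.
  s5 (successors {s0}): φ is false.
  s6 (successors {s0}): φ is false.
For instance, at s0:
  At s0: (<>s & ([]p | s)) -> p is true, so ~((<>s & ([]p | s)) -> p) is false.
    At s0: <>s & ([]p | s) is false, p is true, so (<>s & ([]p | s)) -> p is true.
      At s0: <>s is false, []p | s is false, so <>s & ([]p | s) is false.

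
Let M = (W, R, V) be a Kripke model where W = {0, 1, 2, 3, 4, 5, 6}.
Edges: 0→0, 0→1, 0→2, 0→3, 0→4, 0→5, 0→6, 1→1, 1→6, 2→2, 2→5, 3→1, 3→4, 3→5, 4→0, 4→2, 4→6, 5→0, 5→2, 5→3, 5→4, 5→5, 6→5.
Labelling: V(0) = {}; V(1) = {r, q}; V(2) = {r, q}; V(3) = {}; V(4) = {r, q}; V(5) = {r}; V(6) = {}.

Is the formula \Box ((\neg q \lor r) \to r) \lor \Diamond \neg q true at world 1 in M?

Yes

At 1: \Box ((\neg q \lor r) \to r) is false, \Diamond \neg q is true, so \Box ((\neg q \lor r) \to r) \lor \Diamond \neg q is true.
  At 1: \Box ((\neg q \lor r) \to r) requires (\neg q \lor r) \to r at every successor {1, 6}.
    (\neg q \lor r) \to r fails at 6, so \Box ((\neg q \lor r) \to r) is false at 1.
  At 1: \Diamond \neg q requires \neg q at some successor in {1, 6}.
    \neg q holds at 6, so \Diamond \neg q is true at 1.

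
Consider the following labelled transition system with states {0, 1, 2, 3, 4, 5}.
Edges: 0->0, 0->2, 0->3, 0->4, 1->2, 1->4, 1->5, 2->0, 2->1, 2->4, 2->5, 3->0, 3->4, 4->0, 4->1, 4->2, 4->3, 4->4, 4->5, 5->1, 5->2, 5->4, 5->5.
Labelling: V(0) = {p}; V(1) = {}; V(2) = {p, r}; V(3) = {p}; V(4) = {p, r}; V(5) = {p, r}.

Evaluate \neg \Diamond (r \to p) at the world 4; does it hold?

No

At 4: \Diamond (r \to p) is true, so \neg \Diamond (r \to p) is false.
  At 4: \Diamond (r \to p) requires r \to p at some successor in {0, 1, 2, 3, 4, 5}.
    r \to p holds at 0, so \Diamond (r \to p) is true at 4.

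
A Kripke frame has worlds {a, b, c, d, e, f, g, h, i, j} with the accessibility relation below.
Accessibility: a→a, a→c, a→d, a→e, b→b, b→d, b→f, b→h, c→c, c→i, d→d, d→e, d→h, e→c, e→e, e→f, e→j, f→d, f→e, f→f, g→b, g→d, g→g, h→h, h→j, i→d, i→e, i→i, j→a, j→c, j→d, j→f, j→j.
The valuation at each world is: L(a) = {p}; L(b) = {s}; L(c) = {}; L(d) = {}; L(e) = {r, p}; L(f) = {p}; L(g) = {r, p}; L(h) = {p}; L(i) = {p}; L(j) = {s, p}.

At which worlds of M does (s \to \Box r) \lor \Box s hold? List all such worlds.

Recall that \Box ψ holds at a world iff ψ holds at every accessible world, and \Diamond ψ holds iff ψ holds at some accessible world.
Let φ = (s \to \Box r) \lor \Box s. Evaluate φ at each world:
  a (successors {a, c, d, e}): φ is true.
  b (successors {b, d, f, h}): φ is false.
  c (successors {c, i}): φ is true.
  d (successors {d, e, h}): φ is true.
  e (successors {c, e, f, j}): φ is true.
  f (successors {d, e, f}): φ is true.
  g (successors {b, d, g}): φ is true.
  h (successors {h, j}): φ is true.
  i (successors {d, e, i}): φ is true.
  j (successors {a, c, d, f, j}): φ is false.
For instance, at e:
  At e: s \to \Box r is true, \Box s is false, so (s \to \Box r) \lor \Box s is true.
    At e: s is false, \Box r is false, so s \to \Box r is true.
      At e: \Box r requires r at every successor {c, e, f, j}.
        r fails at c, so \Box r is false at e.
    At e: \Box s requires s at every successor {c, e, f, j}.
      s fails at c, so \Box s is false at e.
Satisfying worlds: {a, c, d, e, f, g, h, i}

a, c, d, e, f, g, h, i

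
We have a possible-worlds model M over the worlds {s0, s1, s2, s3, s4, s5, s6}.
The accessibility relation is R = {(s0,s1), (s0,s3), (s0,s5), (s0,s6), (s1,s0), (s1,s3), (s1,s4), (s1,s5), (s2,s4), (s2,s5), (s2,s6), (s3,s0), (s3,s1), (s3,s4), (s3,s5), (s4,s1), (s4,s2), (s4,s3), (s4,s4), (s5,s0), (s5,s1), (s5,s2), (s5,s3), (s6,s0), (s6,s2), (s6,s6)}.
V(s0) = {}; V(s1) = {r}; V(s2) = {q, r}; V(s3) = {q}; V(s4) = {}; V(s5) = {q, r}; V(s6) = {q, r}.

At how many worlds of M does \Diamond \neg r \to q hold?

4

Let φ = \Diamond \neg r \to q. Evaluate φ at each world:
  s0 (successors {s1, s3, s5, s6}): φ is false.
  s1 (successors {s0, s3, s4, s5}): φ is false.
  s2 (successors {s4, s5, s6}): φ is true.
  s3 (successors {s0, s1, s4, s5}): φ is true.
  s4 (successors {s1, s2, s3, s4}): φ is false.
  s5 (successors {s0, s1, s2, s3}): φ is true.
  s6 (successors {s0, s2, s6}): φ is true.
For instance, at s2:
  At s2: \Diamond \neg r is true, q is true, so \Diamond \neg r \to q is true.
    At s2: \Diamond \neg r requires \neg r at some successor in {s4, s5, s6}.
      \neg r holds at s4, so \Diamond \neg r is true at s2.
Satisfying worlds: {s2, s3, s5, s6}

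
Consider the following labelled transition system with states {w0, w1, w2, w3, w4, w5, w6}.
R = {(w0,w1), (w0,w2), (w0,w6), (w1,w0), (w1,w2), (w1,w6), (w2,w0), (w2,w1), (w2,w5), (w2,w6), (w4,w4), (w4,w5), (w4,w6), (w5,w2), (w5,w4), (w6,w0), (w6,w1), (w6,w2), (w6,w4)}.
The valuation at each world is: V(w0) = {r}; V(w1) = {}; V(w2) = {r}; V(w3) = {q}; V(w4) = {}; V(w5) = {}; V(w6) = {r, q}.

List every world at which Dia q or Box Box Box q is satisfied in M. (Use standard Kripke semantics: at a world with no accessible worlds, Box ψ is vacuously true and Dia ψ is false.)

w0, w1, w2, w3, w4

Let φ = Dia q or Box Box Box q. Evaluate φ at each world:
  w0 (successors {w1, w2, w6}): φ is true.
  w1 (successors {w0, w2, w6}): φ is true.
  w2 (successors {w0, w1, w5, w6}): φ is true.
  w3 (successors ∅): φ is true.
  w4 (successors {w4, w5, w6}): φ is true.
  w5 (successors {w2, w4}): φ is false.
  w6 (successors {w0, w1, w2, w4}): φ is false.
For instance, at w0:
  At w0: Dia q is true, Box Box Box q is false, so Dia q or Box Box Box q is true.
    At w0: Dia q requires q at some successor in {w1, w2, w6}.
      q holds at w6, so Dia q is true at w0.
    At w0: Box Box Box q requires Box Box q at every successor {w1, w2, w6}.
      Box Box q fails at w1, so Box Box Box q is false at w0.
Satisfying worlds: {w0, w1, w2, w3, w4}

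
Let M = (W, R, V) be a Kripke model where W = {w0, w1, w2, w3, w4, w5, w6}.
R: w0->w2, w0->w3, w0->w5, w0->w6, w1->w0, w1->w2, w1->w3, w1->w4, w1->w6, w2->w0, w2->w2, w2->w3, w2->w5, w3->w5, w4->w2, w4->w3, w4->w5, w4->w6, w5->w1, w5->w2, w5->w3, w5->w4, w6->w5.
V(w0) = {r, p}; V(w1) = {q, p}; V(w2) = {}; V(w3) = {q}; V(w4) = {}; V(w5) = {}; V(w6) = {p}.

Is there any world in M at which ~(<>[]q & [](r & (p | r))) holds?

Recall that []ψ holds at a world iff ψ holds at every accessible world, and <>ψ holds iff ψ holds at some accessible world.
Let φ = ~(<>[]q & [](r & (p | r))). Evaluate φ at each world:
  w0 (successors {w2, w3, w5, w6}): φ is true.
  w1 (successors {w0, w2, w3, w4, w6}): φ is true.
  w2 (successors {w0, w2, w3, w5}): φ is true.
  w3 (successors {w5}): φ is true.
  w4 (successors {w2, w3, w5, w6}): φ is true.
  w5 (successors {w1, w2, w3, w4}): φ is true.
  w6 (successors {w5}): φ is true.
Detail at w0 (witness):
  At w0: <>[]q & [](r & (p | r)) is false, so ~(<>[]q & [](r & (p | r))) is true.
    At w0: <>[]q is false, [](r & (p | r)) is false, so <>[]q & [](r & (p | r)) is false.
      At w0: <>[]q requires []q at some successor in {w2, w3, w5, w6}.
        At w2: []q is false.
        At w3: []q is false.
        At w5: []q is false.
        At w6: []q is false.
      So <>[]q is false at w0.
      At w0: [](r & (p | r)) requires r & (p | r) at every successor {w2, w3, w5, w6}.
        r & (p | r) fails at w2, so [](r & (p | r)) is false at w0.

Yes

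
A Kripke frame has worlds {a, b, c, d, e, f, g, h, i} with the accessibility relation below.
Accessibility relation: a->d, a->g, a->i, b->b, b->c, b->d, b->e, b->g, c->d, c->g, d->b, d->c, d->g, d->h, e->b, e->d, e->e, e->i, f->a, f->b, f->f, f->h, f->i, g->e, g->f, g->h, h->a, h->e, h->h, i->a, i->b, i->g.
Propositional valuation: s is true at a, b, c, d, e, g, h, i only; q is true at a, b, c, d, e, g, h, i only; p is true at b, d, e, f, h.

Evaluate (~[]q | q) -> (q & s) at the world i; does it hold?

Yes

At i: ~[]q | q is true, q & s is true, so (~[]q | q) -> (q & s) is true.
  At i: ~[]q is false, q is true, so ~[]q | q is true.
    At i: []q is true, so ~[]q is false.
      At i: []q requires q at every successor {a, b, g}.
        At a: q is true.
        At b: q is true.
        At g: q is true.
      So []q is true at i.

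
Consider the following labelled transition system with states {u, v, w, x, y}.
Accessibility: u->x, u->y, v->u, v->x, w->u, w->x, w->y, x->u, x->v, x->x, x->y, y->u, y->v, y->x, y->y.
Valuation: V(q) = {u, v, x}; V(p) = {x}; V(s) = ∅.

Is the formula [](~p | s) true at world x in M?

At x: [](~p | s) requires ~p | s at every successor {u, v, x, y}.
  ~p | s fails at x, so [](~p | s) is false at x.

No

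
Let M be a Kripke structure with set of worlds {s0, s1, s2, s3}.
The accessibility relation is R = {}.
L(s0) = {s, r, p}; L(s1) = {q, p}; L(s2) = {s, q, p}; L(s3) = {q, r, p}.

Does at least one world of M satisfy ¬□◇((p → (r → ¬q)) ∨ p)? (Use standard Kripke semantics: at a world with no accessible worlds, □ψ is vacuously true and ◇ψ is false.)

Recall that □ψ holds at a world iff ψ holds at every accessible world, and ◇ψ holds iff ψ holds at some accessible world.
Let φ = ¬□◇((p → (r → ¬q)) ∨ p). Evaluate φ at each world:
  s0 (successors ∅): φ is false.
  s1 (successors ∅): φ is false.
  s2 (successors ∅): φ is false.
  s3 (successors ∅): φ is false.
For instance, at s1:
  At s1: □◇((p → (r → ¬q)) ∨ p) is true, so ¬□◇((p → (r → ¬q)) ∨ p) is false.
    At s1: no accessible worlds, so □◇((p → (r → ¬q)) ∨ p) holds vacuously.

No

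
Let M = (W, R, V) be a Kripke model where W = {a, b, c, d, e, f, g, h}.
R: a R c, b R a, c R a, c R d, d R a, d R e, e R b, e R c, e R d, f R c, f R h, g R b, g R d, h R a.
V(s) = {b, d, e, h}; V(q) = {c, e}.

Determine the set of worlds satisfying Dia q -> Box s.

Recall that Box ψ holds at a world iff ψ holds at every accessible world, and Dia ψ holds iff ψ holds at some accessible world.
Let φ = Dia q -> Box s. Evaluate φ at each world:
  a (successors {c}): φ is false.
  b (successors {a}): φ is true.
  c (successors {a, d}): φ is true.
  d (successors {a, e}): φ is false.
  e (successors {b, c, d}): φ is false.
  f (successors {c, h}): φ is false.
  g (successors {b, d}): φ is true.
  h (successors {a}): φ is true.
For instance, at a:
  At a: Dia q is true, Box s is false, so Dia q -> Box s is false.
    At a: Dia q requires q at some successor in {c}.
      q holds at c, so Dia q is true at a.
    At a: Box s requires s at every successor {c}.
      s fails at c, so Box s is false at a.
Satisfying worlds: {b, c, g, h}

b, c, g, h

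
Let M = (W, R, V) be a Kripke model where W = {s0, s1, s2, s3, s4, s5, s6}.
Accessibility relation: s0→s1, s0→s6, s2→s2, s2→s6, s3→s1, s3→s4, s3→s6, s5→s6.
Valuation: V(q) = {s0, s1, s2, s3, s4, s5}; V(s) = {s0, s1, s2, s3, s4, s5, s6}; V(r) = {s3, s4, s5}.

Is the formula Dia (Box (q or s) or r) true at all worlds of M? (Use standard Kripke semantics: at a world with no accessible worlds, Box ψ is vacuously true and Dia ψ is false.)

No

Let φ = Dia (Box (q or s) or r). Evaluate φ at each world:
  s0 (successors {s1, s6}): φ is true.
  s1 (successors ∅): φ is false.
  s2 (successors {s2, s6}): φ is true.
  s3 (successors {s1, s4, s6}): φ is true.
  s4 (successors ∅): φ is false.
  s5 (successors {s6}): φ is true.
  s6 (successors ∅): φ is false.
Detail at s1 (counterexample):
  At s1: no accessible worlds, so Dia (Box (q or s) or r) is false.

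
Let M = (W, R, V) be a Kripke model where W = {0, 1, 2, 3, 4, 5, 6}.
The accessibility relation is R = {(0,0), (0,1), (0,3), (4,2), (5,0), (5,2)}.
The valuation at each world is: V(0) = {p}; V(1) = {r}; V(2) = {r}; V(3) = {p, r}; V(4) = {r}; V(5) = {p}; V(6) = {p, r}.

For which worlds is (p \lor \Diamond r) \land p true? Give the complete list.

0, 3, 5, 6

Let φ = (p \lor \Diamond r) \land p. Evaluate φ at each world:
  0 (successors {0, 1, 3}): φ is true.
  1 (successors ∅): φ is false.
  2 (successors ∅): φ is false.
  3 (successors ∅): φ is true.
  4 (successors {2}): φ is false.
  5 (successors {0, 2}): φ is true.
  6 (successors ∅): φ is true.
For instance, at 4:
  At 4: p \lor \Diamond r is true, p is false, so (p \lor \Diamond r) \land p is false.
    At 4: p is false, \Diamond r is true, so p \lor \Diamond r is true.
      At 4: \Diamond r requires r at some successor in {2}.
        r holds at 2, so \Diamond r is true at 4.
Satisfying worlds: {0, 3, 5, 6}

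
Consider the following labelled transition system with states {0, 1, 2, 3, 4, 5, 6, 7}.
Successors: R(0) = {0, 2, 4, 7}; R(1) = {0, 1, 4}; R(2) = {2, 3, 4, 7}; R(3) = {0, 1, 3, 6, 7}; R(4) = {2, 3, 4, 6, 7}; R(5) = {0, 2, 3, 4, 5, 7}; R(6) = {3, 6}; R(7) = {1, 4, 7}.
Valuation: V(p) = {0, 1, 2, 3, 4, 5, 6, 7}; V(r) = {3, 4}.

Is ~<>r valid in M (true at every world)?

Recall that <>ψ holds at a world iff ψ holds at some accessible world.
Let φ = ~<>r. Evaluate φ at each world:
  0 (successors {0, 2, 4, 7}): φ is false.
  1 (successors {0, 1, 4}): φ is false.
  2 (successors {2, 3, 4, 7}): φ is false.
  3 (successors {0, 1, 3, 6, 7}): φ is false.
  4 (successors {2, 3, 4, 6, 7}): φ is false.
  5 (successors {0, 2, 3, 4, 5, 7}): φ is false.
  6 (successors {3, 6}): φ is false.
  7 (successors {1, 4, 7}): φ is false.
Detail at 0 (counterexample):
  At 0: <>r is true, so ~<>r is false.
    At 0: <>r requires r at some successor in {0, 2, 4, 7}.
      r holds at 4, so <>r is true at 0.

No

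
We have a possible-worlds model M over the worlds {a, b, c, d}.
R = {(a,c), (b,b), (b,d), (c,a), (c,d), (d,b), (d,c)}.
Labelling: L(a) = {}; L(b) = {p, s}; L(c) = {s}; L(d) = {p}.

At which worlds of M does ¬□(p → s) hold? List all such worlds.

b, c

Recall that □ψ holds at a world iff ψ holds at every accessible world, and ◇ψ holds iff ψ holds at some accessible world.
Let φ = ¬□(p → s). Evaluate φ at each world:
  a (successors {c}): φ is false.
  b (successors {b, d}): φ is true.
  c (successors {a, d}): φ is true.
  d (successors {b, c}): φ is false.
For instance, at a:
  At a: □(p → s) is true, so ¬□(p → s) is false.
    At a: □(p → s) requires p → s at every successor {c}.
      At c: p → s is true.
    So □(p → s) is true at a.
Satisfying worlds: {b, c}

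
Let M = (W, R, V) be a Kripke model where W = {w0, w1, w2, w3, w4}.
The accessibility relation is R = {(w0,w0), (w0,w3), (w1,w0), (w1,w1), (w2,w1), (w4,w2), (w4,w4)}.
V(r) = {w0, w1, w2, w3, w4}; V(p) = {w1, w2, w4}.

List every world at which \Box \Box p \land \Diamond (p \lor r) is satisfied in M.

w4

Let φ = \Box \Box p \land \Diamond (p \lor r). Evaluate φ at each world:
  w0 (successors {w0, w3}): φ is false.
  w1 (successors {w0, w1}): φ is false.
  w2 (successors {w1}): φ is false.
  w3 (successors ∅): φ is false.
  w4 (successors {w2, w4}): φ is true.
For instance, at w2:
  At w2: \Box \Box p is false, \Diamond (p \lor r) is true, so \Box \Box p \land \Diamond (p \lor r) is false.
    At w2: \Box \Box p requires \Box p at every successor {w1}.
      \Box p fails at w1, so \Box \Box p is false at w2.
    At w2: \Diamond (p \lor r) requires p \lor r at some successor in {w1}.
      p \lor r holds at w1, so \Diamond (p \lor r) is true at w2.
Satisfying worlds: {w4}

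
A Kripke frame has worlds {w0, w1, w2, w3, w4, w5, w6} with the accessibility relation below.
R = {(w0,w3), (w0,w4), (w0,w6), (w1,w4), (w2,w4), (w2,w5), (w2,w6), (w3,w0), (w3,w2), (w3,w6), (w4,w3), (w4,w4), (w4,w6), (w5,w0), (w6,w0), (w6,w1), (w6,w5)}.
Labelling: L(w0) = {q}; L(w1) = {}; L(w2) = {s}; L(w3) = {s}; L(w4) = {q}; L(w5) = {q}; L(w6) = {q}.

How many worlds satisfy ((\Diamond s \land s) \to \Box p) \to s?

2

Let φ = ((\Diamond s \land s) \to \Box p) \to s. Evaluate φ at each world:
  w0 (successors {w3, w4, w6}): φ is false.
  w1 (successors {w4}): φ is false.
  w2 (successors {w4, w5, w6}): φ is true.
  w3 (successors {w0, w2, w6}): φ is true.
  w4 (successors {w3, w4, w6}): φ is false.
  w5 (successors {w0}): φ is false.
  w6 (successors {w0, w1, w5}): φ is false.
For instance, at w3:
  At w3: (\Diamond s \land s) \to \Box p is false, s is true, so ((\Diamond s \land s) \to \Box p) \to s is true.
    At w3: \Diamond s \land s is true, \Box p is false, so (\Diamond s \land s) \to \Box p is false.
      At w3: \Diamond s is true, s is true, so \Diamond s \land s is true.
      At w3: \Box p requires p at every successor {w0, w2, w6}.
        p fails at w0, so \Box p is false at w3.
Satisfying worlds: {w2, w3}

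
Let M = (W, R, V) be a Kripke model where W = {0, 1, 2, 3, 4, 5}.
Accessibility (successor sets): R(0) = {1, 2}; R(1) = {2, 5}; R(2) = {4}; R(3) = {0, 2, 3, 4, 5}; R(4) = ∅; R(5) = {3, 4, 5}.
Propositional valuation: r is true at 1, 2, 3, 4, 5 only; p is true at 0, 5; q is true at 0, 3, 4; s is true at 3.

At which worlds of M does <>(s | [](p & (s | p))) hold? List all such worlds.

Recall that []ψ holds at a world iff ψ holds at every accessible world, and <>ψ holds iff ψ holds at some accessible world.
Let φ = <>(s | [](p & (s | p))). Evaluate φ at each world:
  0 (successors {1, 2}): φ is false.
  1 (successors {2, 5}): φ is false.
  2 (successors {4}): φ is true.
  3 (successors {0, 2, 3, 4, 5}): φ is true.
  4 (successors ∅): φ is false.
  5 (successors {3, 4, 5}): φ is true.
For instance, at 0:
  At 0: <>(s | [](p & (s | p))) requires s | [](p & (s | p)) at some successor in {1, 2}.
    At 1: s | [](p & (s | p)) is false.
    At 2: s | [](p & (s | p)) is false.
  So <>(s | [](p & (s | p))) is false at 0.
Satisfying worlds: {2, 3, 5}

2, 3, 5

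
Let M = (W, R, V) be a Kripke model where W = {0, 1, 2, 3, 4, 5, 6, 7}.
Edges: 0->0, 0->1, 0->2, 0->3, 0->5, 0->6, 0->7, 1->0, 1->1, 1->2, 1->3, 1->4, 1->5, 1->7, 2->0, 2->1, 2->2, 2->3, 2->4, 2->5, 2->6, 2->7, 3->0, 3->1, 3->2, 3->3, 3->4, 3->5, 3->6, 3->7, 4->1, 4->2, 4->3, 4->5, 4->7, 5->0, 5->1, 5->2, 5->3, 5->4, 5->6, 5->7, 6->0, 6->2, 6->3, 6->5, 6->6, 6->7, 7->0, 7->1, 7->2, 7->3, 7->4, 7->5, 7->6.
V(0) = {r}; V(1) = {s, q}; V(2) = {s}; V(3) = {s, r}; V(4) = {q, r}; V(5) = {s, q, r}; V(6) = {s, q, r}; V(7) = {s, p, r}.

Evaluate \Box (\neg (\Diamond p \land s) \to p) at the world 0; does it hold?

At 0: \Box (\neg (\Diamond p \land s) \to p) requires \neg (\Diamond p \land s) \to p at every successor {0, 1, 2, 3, 5, 6, 7}.
  \neg (\Diamond p \land s) \to p fails at 0, so \Box (\neg (\Diamond p \land s) \to p) is false at 0.
    At 0: \neg (\Diamond p \land s) is true, p is false, so \neg (\Diamond p \land s) \to p is false.
      At 0: \Diamond p \land s is false, so \neg (\Diamond p \land s) is true.

No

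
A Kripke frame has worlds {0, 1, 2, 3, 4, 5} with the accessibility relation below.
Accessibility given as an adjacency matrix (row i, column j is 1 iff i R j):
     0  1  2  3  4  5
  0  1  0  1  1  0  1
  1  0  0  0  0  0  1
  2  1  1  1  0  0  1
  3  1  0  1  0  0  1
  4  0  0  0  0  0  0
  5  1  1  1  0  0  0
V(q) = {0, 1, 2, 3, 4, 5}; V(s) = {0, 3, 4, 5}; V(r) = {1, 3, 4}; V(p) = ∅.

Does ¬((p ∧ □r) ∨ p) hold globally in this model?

Yes

Recall that □ψ holds at a world iff ψ holds at every accessible world, and ◇ψ holds iff ψ holds at some accessible world.
Let φ = ¬((p ∧ □r) ∨ p). Evaluate φ at each world:
  0 (successors {0, 2, 3, 5}): φ is true.
  1 (successors {5}): φ is true.
  2 (successors {0, 1, 2, 5}): φ is true.
  3 (successors {0, 2, 5}): φ is true.
  4 (successors ∅): φ is true.
  5 (successors {0, 1, 2}): φ is true.
For instance, at 2:
  At 2: (p ∧ □r) ∨ p is false, so ¬((p ∧ □r) ∨ p) is true.
    At 2: p ∧ □r is false, p is false, so (p ∧ □r) ∨ p is false.
      At 2: p is false, □r is false, so p ∧ □r is false.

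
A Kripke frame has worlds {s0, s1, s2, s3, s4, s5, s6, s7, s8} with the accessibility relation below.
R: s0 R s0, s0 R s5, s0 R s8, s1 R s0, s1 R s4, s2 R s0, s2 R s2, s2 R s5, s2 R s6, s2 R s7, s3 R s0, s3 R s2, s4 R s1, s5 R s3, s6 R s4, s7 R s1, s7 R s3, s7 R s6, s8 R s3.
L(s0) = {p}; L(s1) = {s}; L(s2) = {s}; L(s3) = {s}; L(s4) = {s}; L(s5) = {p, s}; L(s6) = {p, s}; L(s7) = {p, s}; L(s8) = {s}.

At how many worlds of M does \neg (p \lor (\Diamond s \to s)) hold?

Let φ = \neg (p \lor (\Diamond s \to s)). Evaluate φ at each world:
  s0 (successors {s0, s5, s8}): φ is false.
  s1 (successors {s0, s4}): φ is false.
  s2 (successors {s0, s2, s5, s6, s7}): φ is false.
  s3 (successors {s0, s2}): φ is false.
  s4 (successors {s1}): φ is false.
  s5 (successors {s3}): φ is false.
  s6 (successors {s4}): φ is false.
  s7 (successors {s1, s3, s6}): φ is false.
  s8 (successors {s3}): φ is false.
For instance, at s2:
  At s2: p \lor (\Diamond s \to s) is true, so \neg (p \lor (\Diamond s \to s)) is false.
    At s2: p is false, \Diamond s \to s is true, so p \lor (\Diamond s \to s) is true.
      At s2: \Diamond s is true, s is true, so \Diamond s \to s is true.
Satisfying worlds: none.

0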